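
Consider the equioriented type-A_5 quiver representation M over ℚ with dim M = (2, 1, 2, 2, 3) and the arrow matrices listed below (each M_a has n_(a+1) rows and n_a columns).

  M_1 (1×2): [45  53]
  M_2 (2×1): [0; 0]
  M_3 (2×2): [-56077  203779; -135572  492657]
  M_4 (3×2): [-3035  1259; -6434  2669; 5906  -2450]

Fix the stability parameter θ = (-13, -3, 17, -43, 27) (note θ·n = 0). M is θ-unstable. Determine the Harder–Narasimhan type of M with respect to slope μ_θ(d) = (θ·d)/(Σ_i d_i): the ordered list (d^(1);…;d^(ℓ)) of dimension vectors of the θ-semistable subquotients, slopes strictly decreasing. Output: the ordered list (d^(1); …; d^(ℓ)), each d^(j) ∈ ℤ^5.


Interval decomposition of M: I[1,1], I[1,2], I[3,5]^2, I[5,5].
HN type (ℓ=3): μ^(1)=27; μ^(2)=-3; μ^(3)=-13

((0, 0, 0, 0, 3); (0, 1, 0, 0, 0); (2, 0, 2, 2, 0))


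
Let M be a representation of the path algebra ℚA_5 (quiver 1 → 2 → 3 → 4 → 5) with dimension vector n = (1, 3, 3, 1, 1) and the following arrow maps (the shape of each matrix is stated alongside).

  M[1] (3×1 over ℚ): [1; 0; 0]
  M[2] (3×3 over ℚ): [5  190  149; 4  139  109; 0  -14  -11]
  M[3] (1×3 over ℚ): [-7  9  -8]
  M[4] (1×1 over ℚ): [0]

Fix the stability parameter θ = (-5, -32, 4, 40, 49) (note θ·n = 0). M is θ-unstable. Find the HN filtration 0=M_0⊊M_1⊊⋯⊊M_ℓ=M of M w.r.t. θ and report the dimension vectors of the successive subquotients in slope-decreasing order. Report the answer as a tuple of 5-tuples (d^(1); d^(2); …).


Via rank(M_{q-1}∘⋯∘M_p): M ≅ I[1,4], I[2,3]^2, I[5,5].
μ_θ-semistable layers: μ^(1)=49; μ^(2)=40; μ^(3)=4; μ^(4)=-37/2; μ^(5)=-32

((0, 0, 0, 0, 1); (0, 0, 0, 1, 0); (0, 0, 3, 0, 0); (1, 1, 0, 0, 0); (0, 2, 0, 0, 0))


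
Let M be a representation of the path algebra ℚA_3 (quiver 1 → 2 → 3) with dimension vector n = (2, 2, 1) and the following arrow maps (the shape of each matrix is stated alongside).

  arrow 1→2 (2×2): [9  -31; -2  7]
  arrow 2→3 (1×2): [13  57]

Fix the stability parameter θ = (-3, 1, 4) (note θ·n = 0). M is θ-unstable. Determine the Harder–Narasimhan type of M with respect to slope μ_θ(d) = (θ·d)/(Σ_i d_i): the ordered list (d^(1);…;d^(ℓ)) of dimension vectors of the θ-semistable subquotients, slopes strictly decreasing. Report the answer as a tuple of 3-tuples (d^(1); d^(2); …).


Via rank(M_{q-1}∘⋯∘M_p): M ≅ I[1,2], I[1,3].
μ_θ-semistable layers: μ^(1)=4; μ^(2)=1; μ^(3)=-3

((0, 0, 1); (0, 2, 0); (2, 0, 0))


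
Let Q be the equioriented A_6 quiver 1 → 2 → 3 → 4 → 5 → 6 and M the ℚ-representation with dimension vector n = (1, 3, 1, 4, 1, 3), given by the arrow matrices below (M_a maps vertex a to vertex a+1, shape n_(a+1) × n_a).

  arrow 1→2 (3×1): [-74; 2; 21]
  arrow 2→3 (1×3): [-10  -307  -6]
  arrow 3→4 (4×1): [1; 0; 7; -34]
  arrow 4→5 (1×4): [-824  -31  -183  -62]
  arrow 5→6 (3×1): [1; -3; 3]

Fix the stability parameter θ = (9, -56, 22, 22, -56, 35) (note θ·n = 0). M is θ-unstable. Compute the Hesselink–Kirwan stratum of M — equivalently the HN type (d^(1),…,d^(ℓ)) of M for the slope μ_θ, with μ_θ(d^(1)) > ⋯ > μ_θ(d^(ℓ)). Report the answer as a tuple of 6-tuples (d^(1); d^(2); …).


Via rank(M_{q-1}∘⋯∘M_p): M ≅ I[1,2], I[2,2], I[2,6], I[4,4]^3, I[6,6]^2.
μ_θ-semistable layers: μ^(1)=35; μ^(2)=22; μ^(3)=-4; μ^(4)=-47/2; μ^(5)=-56

((0, 0, 0, 0, 0, 3); (0, 0, 0, 3, 0, 0); (0, 0, 1, 1, 1, 0); (1, 1, 0, 0, 0, 0); (0, 2, 0, 0, 0, 0))


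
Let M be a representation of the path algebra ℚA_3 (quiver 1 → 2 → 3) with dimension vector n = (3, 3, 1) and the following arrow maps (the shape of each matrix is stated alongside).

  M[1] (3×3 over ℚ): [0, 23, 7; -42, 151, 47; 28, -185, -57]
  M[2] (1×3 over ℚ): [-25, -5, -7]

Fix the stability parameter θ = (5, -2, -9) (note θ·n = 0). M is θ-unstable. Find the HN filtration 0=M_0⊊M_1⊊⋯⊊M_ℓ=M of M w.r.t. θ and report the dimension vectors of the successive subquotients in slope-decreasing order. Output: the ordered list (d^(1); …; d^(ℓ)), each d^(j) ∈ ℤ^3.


Interval decomposition of M: I[1,1], I[1,2], I[1,3], I[2,2].
HN type (ℓ=3): μ^(1)=5; μ^(2)=3/2; μ^(3)=-2

((1, 0, 0); (1, 1, 0); (1, 2, 1))


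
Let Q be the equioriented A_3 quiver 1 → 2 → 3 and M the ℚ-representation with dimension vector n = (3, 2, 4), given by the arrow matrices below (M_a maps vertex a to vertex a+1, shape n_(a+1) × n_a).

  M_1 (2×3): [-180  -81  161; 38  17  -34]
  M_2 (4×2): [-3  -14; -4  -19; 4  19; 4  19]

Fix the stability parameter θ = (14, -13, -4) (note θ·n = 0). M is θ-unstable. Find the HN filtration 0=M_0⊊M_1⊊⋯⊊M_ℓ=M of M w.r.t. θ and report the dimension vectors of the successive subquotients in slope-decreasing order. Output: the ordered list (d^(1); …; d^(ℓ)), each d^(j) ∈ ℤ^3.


Via rank(M_{q-1}∘⋯∘M_p): M ≅ I[1,1], I[1,3]^2, I[3,3]^2.
μ_θ-semistable layers: μ^(1)=14; μ^(2)=-1; μ^(3)=-4

((1, 0, 0); (2, 2, 2); (0, 0, 2))


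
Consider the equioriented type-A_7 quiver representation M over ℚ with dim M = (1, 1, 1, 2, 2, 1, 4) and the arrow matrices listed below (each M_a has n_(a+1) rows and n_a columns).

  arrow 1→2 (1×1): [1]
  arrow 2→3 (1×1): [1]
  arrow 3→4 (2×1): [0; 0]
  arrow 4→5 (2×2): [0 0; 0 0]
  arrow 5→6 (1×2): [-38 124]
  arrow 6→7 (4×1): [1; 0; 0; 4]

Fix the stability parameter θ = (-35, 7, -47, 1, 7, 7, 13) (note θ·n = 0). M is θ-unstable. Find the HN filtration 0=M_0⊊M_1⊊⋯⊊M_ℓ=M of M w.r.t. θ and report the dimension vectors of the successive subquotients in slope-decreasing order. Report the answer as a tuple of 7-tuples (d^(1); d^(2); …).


Via rank(M_{q-1}∘⋯∘M_p): M ≅ I[1,3], I[4,4]^2, I[5,5], I[5,7], I[7,7]^3.
μ_θ-semistable layers: μ^(1)=13; μ^(2)=7; μ^(3)=1; μ^(4)=-20; μ^(5)=-35

((0, 0, 0, 0, 0, 0, 4); (0, 0, 0, 0, 2, 1, 0); (0, 0, 0, 2, 0, 0, 0); (0, 1, 1, 0, 0, 0, 0); (1, 0, 0, 0, 0, 0, 0))


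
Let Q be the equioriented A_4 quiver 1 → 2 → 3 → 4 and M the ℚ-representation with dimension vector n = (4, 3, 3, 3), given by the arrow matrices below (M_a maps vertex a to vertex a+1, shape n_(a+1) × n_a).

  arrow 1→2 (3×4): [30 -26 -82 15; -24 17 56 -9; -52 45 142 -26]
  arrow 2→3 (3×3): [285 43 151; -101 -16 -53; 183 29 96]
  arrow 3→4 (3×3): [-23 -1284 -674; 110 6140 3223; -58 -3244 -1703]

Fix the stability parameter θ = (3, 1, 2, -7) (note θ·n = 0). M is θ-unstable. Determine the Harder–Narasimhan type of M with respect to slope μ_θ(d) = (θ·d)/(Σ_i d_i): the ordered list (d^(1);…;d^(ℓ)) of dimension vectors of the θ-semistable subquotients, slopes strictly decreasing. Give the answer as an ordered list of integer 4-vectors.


Barcode: M ≅ I[1,1], I[1,3], I[1,4]^2, I[4,4]. HN layers by μ_θ (4 steps, strictly decreasing):
  μ^(1)=3; μ^(2)=2; μ^(3)=-1/4; μ^(4)=-7

((1, 0, 0, 0); (1, 1, 1, 0); (2, 2, 2, 2); (0, 0, 0, 1))


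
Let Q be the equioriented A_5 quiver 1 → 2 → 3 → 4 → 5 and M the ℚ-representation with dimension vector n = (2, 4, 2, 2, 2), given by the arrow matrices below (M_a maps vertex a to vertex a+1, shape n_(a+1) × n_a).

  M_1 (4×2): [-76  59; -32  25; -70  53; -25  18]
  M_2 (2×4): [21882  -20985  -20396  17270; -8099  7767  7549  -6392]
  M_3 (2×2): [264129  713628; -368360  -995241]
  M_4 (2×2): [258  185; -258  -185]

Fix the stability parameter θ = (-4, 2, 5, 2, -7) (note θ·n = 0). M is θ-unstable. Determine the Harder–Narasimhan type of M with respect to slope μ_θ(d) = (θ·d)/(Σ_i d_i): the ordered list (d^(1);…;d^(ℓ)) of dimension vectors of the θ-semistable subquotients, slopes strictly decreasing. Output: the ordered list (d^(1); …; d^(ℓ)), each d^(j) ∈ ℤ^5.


Barcode: M ≅ I[1,2], I[1,5], I[2,2], I[2,4], I[5,5]. HN layers by μ_θ (5 steps, strictly decreasing):
  μ^(1)=7/2; μ^(2)=2; μ^(3)=1/2; μ^(4)=-4; μ^(5)=-7

((0, 0, 1, 1, 0); (0, 3, 0, 0, 0); (0, 1, 1, 1, 1); (2, 0, 0, 0, 0); (0, 0, 0, 0, 1))


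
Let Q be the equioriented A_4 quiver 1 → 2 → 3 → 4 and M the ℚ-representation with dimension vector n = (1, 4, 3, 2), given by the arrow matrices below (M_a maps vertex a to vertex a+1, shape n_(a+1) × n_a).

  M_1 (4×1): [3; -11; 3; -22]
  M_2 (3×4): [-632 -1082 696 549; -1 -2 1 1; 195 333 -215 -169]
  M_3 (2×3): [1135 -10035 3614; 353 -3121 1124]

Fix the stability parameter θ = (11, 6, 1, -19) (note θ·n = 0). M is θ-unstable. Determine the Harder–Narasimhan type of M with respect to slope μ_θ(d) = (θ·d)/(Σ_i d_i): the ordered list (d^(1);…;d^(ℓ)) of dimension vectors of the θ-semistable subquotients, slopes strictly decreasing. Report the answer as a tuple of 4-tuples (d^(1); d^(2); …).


Via rank(M_{q-1}∘⋯∘M_p): M ≅ I[1,4], I[2,2], I[2,3], I[2,4].
μ_θ-semistable layers: μ^(1)=6; μ^(2)=7/2; μ^(3)=-1/4; μ^(4)=-4

((0, 1, 0, 0); (0, 1, 1, 0); (1, 1, 1, 1); (0, 1, 1, 1))


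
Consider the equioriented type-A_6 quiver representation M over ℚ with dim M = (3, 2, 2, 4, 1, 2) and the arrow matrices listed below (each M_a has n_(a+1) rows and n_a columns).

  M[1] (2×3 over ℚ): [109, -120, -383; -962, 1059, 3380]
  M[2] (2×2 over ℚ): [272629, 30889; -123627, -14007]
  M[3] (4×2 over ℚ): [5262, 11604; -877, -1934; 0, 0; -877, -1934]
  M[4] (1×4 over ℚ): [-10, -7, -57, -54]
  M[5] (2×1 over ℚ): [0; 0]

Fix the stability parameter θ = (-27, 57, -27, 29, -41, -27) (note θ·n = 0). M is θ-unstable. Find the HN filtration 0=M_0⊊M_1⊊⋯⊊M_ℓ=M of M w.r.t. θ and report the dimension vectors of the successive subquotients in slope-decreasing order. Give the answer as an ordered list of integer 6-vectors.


Barcode: M ≅ I[1,1], I[1,2], I[1,5], I[3,3], I[4,4]^3, I[6,6]^2. HN layers by μ_θ (4 steps, strictly decreasing):
  μ^(1)=57; μ^(2)=29; μ^(3)=9/2; μ^(4)=-27

((0, 1, 0, 0, 0, 0); (0, 0, 0, 3, 0, 0); (0, 1, 1, 1, 1, 0); (3, 0, 1, 0, 0, 2))


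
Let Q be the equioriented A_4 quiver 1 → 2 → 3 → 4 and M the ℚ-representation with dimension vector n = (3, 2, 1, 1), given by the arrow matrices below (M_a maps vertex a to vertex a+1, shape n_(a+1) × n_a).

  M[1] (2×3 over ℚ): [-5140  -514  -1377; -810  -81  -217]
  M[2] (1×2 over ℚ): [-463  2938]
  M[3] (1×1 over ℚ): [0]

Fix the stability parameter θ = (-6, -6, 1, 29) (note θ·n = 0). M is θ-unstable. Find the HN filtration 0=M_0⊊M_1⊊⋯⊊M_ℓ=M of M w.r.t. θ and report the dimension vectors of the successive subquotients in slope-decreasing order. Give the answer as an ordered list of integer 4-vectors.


Interval decomposition of M: I[1,1], I[1,2], I[1,3], I[4,4].
HN type (ℓ=3): μ^(1)=29; μ^(2)=1; μ^(3)=-6

((0, 0, 0, 1); (0, 0, 1, 0); (3, 2, 0, 0))


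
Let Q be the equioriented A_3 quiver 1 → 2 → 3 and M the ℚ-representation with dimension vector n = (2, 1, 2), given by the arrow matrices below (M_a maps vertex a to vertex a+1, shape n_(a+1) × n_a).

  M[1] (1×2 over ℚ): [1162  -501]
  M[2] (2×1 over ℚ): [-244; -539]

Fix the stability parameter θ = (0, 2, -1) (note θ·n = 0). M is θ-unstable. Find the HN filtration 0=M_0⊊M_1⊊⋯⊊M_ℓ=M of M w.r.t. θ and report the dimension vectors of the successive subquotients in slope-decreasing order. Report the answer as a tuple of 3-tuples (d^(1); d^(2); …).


Barcode: M ≅ I[1,1], I[1,3], I[3,3]. HN layers by μ_θ (3 steps, strictly decreasing):
  μ^(1)=1/2; μ^(2)=0; μ^(3)=-1

((0, 1, 1); (2, 0, 0); (0, 0, 1))


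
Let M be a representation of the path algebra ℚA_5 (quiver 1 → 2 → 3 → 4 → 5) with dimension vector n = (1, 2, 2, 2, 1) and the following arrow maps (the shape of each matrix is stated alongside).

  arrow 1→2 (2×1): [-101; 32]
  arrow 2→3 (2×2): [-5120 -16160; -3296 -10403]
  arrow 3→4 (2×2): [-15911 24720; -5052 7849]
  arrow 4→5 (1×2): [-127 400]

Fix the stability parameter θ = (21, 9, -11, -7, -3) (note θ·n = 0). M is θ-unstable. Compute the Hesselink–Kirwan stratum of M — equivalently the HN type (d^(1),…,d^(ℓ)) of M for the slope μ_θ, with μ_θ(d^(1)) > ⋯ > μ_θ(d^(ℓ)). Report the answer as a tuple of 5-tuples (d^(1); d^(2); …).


Via rank(M_{q-1}∘⋯∘M_p): M ≅ I[1,2], I[2,4], I[3,5].
μ_θ-semistable layers: μ^(1)=15; μ^(2)=-3; μ^(3)=-7; μ^(4)=-11

((1, 1, 0, 0, 0); (0, 1, 1, 1, 1); (0, 0, 0, 1, 0); (0, 0, 1, 0, 0))


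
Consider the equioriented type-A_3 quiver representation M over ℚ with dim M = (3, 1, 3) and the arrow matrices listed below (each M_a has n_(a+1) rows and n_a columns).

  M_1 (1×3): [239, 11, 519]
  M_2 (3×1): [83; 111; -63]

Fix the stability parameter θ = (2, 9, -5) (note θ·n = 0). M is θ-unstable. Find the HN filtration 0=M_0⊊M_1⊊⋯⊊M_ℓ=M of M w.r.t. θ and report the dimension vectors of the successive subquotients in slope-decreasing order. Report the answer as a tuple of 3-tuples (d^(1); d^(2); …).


Via rank(M_{q-1}∘⋯∘M_p): M ≅ I[1,1]^2, I[1,3], I[3,3]^2.
μ_θ-semistable layers: μ^(1)=2; μ^(2)=-5

((3, 1, 1); (0, 0, 2))


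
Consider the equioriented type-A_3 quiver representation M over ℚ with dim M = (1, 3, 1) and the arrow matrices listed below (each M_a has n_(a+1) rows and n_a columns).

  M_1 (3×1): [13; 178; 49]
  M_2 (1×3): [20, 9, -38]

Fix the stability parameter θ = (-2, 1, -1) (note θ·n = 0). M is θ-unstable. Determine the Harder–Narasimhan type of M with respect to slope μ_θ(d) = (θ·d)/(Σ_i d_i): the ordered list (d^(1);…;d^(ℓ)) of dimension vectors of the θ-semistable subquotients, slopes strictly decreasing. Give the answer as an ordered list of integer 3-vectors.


Barcode: M ≅ I[1,2], I[2,2], I[2,3]. HN layers by μ_θ (3 steps, strictly decreasing):
  μ^(1)=1; μ^(2)=0; μ^(3)=-2

((0, 2, 0); (0, 1, 1); (1, 0, 0))


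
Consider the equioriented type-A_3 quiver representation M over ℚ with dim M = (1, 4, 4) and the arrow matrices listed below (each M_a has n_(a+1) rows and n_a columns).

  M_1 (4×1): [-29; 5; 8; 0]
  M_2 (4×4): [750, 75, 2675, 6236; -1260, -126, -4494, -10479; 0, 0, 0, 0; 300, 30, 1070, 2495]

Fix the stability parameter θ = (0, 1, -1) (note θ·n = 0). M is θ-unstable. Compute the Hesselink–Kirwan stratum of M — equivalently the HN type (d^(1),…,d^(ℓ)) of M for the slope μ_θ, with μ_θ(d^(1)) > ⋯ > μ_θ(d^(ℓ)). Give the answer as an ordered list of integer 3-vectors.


Barcode: M ≅ I[1,3], I[2,2]^2, I[2,3], I[3,3]^2. HN layers by μ_θ (3 steps, strictly decreasing):
  μ^(1)=1; μ^(2)=0; μ^(3)=-1

((0, 2, 0); (1, 2, 2); (0, 0, 2))


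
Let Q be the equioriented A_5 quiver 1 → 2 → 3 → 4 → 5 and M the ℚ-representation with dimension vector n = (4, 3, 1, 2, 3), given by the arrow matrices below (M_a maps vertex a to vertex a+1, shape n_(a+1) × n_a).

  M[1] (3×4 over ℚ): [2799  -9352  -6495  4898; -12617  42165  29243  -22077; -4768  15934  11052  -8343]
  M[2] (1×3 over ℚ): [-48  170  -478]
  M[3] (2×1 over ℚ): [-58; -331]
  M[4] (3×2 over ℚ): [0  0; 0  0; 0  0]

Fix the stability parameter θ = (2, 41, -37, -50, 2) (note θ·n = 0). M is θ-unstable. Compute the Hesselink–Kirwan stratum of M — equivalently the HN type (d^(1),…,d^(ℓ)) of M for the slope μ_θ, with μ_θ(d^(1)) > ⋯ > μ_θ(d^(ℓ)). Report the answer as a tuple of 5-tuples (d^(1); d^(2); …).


Interval decomposition of M: I[1,1], I[1,2]^2, I[1,4], I[4,4], I[5,5]^3.
HN type (ℓ=4): μ^(1)=41; μ^(2)=2; μ^(3)=-11; μ^(4)=-50

((0, 2, 0, 0, 0); (3, 0, 0, 0, 3); (1, 1, 1, 1, 0); (0, 0, 0, 1, 0))


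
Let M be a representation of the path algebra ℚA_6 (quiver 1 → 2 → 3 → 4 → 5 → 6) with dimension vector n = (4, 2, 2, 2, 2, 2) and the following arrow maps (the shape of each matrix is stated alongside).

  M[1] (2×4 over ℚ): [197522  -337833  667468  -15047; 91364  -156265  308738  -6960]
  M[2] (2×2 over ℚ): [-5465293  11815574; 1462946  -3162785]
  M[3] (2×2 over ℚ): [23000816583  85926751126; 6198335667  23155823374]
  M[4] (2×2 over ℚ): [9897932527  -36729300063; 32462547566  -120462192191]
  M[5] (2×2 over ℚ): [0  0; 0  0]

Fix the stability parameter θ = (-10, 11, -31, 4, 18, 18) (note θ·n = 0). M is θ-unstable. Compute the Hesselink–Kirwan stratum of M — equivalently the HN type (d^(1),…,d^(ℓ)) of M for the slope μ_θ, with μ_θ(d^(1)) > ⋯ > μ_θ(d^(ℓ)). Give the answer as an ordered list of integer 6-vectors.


Interval decomposition of M: I[1,1]^2, I[1,3], I[1,5], I[4,5], I[6,6]^2.
HN type (ℓ=3): μ^(1)=18; μ^(2)=4; μ^(3)=-10

((0, 0, 0, 0, 2, 2); (0, 0, 0, 2, 0, 0); (4, 2, 2, 0, 0, 0))


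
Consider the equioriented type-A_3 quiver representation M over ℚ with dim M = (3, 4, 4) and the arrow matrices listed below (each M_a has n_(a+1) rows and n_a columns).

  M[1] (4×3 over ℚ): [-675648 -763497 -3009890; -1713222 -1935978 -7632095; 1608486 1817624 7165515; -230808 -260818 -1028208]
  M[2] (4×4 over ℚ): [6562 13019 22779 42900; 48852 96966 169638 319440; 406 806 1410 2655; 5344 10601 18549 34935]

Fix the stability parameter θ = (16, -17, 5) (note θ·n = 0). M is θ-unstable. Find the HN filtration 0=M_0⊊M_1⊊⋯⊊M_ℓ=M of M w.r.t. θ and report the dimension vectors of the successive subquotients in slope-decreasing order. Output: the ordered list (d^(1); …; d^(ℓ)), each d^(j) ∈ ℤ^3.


Via rank(M_{q-1}∘⋯∘M_p): M ≅ I[1,1], I[1,2]^2, I[2,3]^2, I[3,3]^2.
μ_θ-semistable layers: μ^(1)=16; μ^(2)=5; μ^(3)=-1/2; μ^(4)=-17

((1, 0, 0); (0, 0, 4); (2, 2, 0); (0, 2, 0))


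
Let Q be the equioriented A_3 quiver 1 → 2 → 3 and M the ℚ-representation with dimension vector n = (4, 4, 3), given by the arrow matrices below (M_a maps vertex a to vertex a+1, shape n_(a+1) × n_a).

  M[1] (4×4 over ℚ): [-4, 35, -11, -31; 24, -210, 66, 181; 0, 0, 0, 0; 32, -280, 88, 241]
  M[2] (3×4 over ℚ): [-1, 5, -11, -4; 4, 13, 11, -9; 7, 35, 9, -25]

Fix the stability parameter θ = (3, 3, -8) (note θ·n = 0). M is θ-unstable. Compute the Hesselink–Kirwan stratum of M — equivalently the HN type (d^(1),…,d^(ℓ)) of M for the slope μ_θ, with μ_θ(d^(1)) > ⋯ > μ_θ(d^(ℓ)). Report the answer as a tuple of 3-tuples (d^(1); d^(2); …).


Via rank(M_{q-1}∘⋯∘M_p): M ≅ I[1,1]^2, I[1,3]^2, I[2,2], I[2,3].
μ_θ-semistable layers: μ^(1)=3; μ^(2)=-2/3; μ^(3)=-5/2

((2, 1, 0); (2, 2, 2); (0, 1, 1))


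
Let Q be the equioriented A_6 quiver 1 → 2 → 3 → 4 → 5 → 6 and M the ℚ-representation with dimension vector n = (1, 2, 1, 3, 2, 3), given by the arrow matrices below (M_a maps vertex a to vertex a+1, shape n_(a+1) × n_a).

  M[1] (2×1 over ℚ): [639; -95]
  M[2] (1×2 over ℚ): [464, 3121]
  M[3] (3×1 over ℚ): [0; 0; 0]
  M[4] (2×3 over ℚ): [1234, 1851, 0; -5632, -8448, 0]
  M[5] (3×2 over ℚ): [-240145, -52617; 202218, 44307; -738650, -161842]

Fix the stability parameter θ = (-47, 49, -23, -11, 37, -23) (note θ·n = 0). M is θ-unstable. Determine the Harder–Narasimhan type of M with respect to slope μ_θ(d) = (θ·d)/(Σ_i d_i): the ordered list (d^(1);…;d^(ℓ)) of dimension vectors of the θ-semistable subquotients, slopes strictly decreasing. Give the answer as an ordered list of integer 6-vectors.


Via rank(M_{q-1}∘⋯∘M_p): M ≅ I[1,3], I[2,2], I[4,4]^2, I[4,6], I[5,6], I[6,6].
μ_θ-semistable layers: μ^(1)=49; μ^(2)=13; μ^(3)=7; μ^(4)=-11; μ^(5)=-23; μ^(6)=-47

((0, 1, 0, 0, 0, 0); (0, 1, 1, 0, 0, 0); (0, 0, 0, 0, 2, 2); (0, 0, 0, 3, 0, 0); (0, 0, 0, 0, 0, 1); (1, 0, 0, 0, 0, 0))


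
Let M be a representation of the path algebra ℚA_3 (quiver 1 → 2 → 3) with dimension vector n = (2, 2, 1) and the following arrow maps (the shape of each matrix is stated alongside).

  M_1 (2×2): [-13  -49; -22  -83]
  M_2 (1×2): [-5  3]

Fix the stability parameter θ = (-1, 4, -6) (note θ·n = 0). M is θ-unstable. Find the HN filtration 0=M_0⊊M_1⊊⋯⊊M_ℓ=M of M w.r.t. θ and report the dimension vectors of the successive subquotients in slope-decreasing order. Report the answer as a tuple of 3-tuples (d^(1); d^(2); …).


Via rank(M_{q-1}∘⋯∘M_p): M ≅ I[1,2], I[1,3].
μ_θ-semistable layers: μ^(1)=4; μ^(2)=-1

((0, 1, 0); (2, 1, 1))


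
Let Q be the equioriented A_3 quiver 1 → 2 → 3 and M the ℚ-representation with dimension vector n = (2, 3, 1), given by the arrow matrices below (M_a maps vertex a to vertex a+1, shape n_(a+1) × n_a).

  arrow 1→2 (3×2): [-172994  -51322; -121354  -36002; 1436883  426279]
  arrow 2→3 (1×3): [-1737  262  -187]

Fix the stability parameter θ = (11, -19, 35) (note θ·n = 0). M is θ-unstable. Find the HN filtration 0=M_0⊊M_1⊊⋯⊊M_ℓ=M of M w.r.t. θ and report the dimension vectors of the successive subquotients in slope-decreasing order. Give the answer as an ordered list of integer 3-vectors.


Via rank(M_{q-1}∘⋯∘M_p): M ≅ I[1,1], I[1,3], I[2,2]^2.
μ_θ-semistable layers: μ^(1)=35; μ^(2)=11; μ^(3)=-4; μ^(4)=-19

((0, 0, 1); (1, 0, 0); (1, 1, 0); (0, 2, 0))


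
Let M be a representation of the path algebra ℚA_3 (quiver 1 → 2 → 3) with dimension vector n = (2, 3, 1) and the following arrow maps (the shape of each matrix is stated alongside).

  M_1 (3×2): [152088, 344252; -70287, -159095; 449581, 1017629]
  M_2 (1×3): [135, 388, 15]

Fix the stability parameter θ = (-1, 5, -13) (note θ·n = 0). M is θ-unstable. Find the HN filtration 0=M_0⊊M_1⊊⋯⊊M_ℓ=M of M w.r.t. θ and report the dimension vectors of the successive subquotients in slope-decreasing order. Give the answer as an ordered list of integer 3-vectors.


Via rank(M_{q-1}∘⋯∘M_p): M ≅ I[1,2], I[1,3], I[2,2].
μ_θ-semistable layers: μ^(1)=5; μ^(2)=-1; μ^(3)=-3

((0, 2, 0); (1, 0, 0); (1, 1, 1))


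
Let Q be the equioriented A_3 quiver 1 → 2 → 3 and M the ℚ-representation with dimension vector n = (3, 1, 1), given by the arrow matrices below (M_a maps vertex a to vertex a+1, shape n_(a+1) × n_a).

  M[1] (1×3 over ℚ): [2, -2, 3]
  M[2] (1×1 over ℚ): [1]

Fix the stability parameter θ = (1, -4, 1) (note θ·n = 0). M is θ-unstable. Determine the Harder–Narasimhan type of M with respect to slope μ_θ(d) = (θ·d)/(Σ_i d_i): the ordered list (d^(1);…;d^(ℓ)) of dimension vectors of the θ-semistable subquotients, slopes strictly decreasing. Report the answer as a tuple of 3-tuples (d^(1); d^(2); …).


Via rank(M_{q-1}∘⋯∘M_p): M ≅ I[1,1]^2, I[1,3].
μ_θ-semistable layers: μ^(1)=1; μ^(2)=-3/2

((2, 0, 1); (1, 1, 0))


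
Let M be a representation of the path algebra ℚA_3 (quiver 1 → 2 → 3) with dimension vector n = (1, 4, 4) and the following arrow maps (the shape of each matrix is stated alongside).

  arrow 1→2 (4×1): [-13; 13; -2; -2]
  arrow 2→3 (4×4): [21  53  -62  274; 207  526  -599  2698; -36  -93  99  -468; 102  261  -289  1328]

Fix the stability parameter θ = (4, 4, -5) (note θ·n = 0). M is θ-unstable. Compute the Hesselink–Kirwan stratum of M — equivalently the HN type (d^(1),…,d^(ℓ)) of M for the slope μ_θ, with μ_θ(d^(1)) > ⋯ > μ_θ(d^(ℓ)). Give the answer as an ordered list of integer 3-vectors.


Via rank(M_{q-1}∘⋯∘M_p): M ≅ I[1,3], I[2,2]^2, I[2,3], I[3,3]^2.
μ_θ-semistable layers: μ^(1)=4; μ^(2)=1; μ^(3)=-1/2; μ^(4)=-5

((0, 2, 0); (1, 1, 1); (0, 1, 1); (0, 0, 2))


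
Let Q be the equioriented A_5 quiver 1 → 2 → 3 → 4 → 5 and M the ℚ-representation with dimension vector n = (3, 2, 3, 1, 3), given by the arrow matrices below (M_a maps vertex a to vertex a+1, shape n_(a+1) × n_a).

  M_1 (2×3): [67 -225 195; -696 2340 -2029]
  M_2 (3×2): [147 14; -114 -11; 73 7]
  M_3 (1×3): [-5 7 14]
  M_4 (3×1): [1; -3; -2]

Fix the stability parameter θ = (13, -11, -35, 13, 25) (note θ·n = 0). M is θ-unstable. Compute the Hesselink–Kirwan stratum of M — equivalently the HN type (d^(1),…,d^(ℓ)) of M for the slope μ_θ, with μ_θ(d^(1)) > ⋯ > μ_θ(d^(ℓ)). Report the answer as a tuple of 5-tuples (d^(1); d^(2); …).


Barcode: M ≅ I[1,1], I[1,3], I[1,5], I[3,3], I[5,5]^2. HN layers by μ_θ (4 steps, strictly decreasing):
  μ^(1)=25; μ^(2)=13; μ^(3)=-11; μ^(4)=-35

((0, 0, 0, 0, 3); (1, 0, 0, 1, 0); (2, 2, 2, 0, 0); (0, 0, 1, 0, 0))


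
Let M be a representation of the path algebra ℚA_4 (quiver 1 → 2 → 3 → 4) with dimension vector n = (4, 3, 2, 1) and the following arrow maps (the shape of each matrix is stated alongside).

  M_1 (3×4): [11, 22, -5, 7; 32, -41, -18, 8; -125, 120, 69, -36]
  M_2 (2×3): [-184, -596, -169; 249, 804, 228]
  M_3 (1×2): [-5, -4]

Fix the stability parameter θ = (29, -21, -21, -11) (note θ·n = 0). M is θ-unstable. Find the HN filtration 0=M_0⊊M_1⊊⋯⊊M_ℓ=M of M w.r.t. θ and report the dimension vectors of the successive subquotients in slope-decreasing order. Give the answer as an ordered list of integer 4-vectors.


Via rank(M_{q-1}∘⋯∘M_p): M ≅ I[1,1], I[1,2], I[1,3], I[1,4].
μ_θ-semistable layers: μ^(1)=29; μ^(2)=4; μ^(3)=-13/3; μ^(4)=-6

((1, 0, 0, 0); (1, 1, 0, 0); (1, 1, 1, 0); (1, 1, 1, 1))


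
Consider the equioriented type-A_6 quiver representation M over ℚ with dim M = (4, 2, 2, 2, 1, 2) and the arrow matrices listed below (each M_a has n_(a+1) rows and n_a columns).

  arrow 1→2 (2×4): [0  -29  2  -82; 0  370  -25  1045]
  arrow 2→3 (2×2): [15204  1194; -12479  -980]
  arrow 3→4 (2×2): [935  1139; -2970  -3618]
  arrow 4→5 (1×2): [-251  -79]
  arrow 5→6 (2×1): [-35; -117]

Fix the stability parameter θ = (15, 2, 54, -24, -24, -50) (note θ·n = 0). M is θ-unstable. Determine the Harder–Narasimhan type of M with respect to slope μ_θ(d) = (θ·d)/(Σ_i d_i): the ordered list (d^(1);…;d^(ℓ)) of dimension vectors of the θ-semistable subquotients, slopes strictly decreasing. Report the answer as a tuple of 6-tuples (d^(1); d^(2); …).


Interval decomposition of M: I[1,1]^2, I[1,3], I[1,6], I[4,4], I[6,6].
HN type (ℓ=6): μ^(1)=54; μ^(2)=15; μ^(3)=17/2; μ^(4)=-9/2; μ^(5)=-24; μ^(6)=-50

((0, 0, 1, 0, 0, 0); (2, 0, 0, 0, 0, 0); (1, 1, 0, 0, 0, 0); (1, 1, 1, 1, 1, 1); (0, 0, 0, 1, 0, 0); (0, 0, 0, 0, 0, 1))


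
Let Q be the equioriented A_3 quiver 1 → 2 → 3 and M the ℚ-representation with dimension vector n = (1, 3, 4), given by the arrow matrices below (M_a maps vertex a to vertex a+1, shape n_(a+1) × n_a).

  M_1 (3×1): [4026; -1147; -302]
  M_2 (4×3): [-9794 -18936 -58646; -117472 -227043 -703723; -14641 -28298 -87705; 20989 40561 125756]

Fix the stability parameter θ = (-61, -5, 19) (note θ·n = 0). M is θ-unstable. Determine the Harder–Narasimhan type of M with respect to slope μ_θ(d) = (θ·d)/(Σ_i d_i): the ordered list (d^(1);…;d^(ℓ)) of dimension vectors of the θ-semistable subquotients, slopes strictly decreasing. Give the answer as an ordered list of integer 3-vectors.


Via rank(M_{q-1}∘⋯∘M_p): M ≅ I[1,3], I[2,2], I[2,3], I[3,3]^2.
μ_θ-semistable layers: μ^(1)=19; μ^(2)=-5; μ^(3)=-61

((0, 0, 4); (0, 3, 0); (1, 0, 0))


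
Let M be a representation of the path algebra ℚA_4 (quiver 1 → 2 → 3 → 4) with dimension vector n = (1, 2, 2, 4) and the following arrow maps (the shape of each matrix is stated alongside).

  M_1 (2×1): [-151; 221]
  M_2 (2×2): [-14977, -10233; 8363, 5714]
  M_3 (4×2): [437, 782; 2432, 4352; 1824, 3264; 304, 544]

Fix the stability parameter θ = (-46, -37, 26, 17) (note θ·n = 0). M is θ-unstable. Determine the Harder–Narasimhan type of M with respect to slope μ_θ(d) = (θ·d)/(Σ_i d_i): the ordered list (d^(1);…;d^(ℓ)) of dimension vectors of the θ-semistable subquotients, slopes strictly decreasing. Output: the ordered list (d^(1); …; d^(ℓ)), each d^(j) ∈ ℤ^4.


Barcode: M ≅ I[1,3], I[2,4], I[4,4]^3. HN layers by μ_θ (5 steps, strictly decreasing):
  μ^(1)=26; μ^(2)=43/2; μ^(3)=17; μ^(4)=-37; μ^(5)=-46

((0, 0, 1, 0); (0, 0, 1, 1); (0, 0, 0, 3); (0, 2, 0, 0); (1, 0, 0, 0))


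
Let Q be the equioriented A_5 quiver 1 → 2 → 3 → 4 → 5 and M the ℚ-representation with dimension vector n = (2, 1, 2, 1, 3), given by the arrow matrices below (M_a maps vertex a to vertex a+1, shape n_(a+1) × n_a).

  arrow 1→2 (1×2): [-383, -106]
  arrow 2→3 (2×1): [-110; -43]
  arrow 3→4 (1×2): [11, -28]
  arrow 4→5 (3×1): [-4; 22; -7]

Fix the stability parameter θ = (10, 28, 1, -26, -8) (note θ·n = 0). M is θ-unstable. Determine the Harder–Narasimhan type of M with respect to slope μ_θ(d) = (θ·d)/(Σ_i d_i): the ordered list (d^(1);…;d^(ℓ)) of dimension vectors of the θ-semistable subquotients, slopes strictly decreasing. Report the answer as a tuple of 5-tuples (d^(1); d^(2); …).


Via rank(M_{q-1}∘⋯∘M_p): M ≅ I[1,1], I[1,5], I[3,3], I[5,5]^2.
μ_θ-semistable layers: μ^(1)=10; μ^(2)=1; μ^(3)=-8

((1, 0, 0, 0, 0); (1, 1, 2, 1, 1); (0, 0, 0, 0, 2))


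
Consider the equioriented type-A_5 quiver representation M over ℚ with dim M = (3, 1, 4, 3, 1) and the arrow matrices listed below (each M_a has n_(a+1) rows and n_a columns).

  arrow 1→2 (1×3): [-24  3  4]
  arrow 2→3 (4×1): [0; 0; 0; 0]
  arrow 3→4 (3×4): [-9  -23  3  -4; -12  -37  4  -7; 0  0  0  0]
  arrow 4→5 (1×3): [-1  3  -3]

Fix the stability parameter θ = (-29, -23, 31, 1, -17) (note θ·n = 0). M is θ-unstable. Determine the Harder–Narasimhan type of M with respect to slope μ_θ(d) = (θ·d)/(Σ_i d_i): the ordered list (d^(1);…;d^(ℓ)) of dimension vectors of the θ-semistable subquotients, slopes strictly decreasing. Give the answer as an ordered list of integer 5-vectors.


Via rank(M_{q-1}∘⋯∘M_p): M ≅ I[1,1]^2, I[1,2], I[3,3]^2, I[3,4], I[3,5], I[4,4].
μ_θ-semistable layers: μ^(1)=31; μ^(2)=16; μ^(3)=5; μ^(4)=1; μ^(5)=-23; μ^(6)=-29

((0, 0, 2, 0, 0); (0, 0, 1, 1, 0); (0, 0, 1, 1, 1); (0, 0, 0, 1, 0); (0, 1, 0, 0, 0); (3, 0, 0, 0, 0))


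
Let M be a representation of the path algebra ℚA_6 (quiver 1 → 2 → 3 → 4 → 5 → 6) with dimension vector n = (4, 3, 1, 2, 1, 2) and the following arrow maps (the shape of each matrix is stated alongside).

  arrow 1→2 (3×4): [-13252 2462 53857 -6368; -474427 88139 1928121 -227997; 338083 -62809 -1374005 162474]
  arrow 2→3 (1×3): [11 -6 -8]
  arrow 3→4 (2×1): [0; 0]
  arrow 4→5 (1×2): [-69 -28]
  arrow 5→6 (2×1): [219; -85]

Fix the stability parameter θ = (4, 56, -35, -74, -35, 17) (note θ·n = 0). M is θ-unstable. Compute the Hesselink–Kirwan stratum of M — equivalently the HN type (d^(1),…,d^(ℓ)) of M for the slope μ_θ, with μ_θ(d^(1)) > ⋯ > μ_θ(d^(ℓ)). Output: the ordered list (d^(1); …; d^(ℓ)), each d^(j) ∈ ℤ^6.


Barcode: M ≅ I[1,1], I[1,2]^2, I[1,3], I[4,4], I[4,6], I[6,6]. HN layers by μ_θ (6 steps, strictly decreasing):
  μ^(1)=56; μ^(2)=17; μ^(3)=21/2; μ^(4)=4; μ^(5)=-35; μ^(6)=-74

((0, 2, 0, 0, 0, 0); (0, 0, 0, 0, 0, 2); (0, 1, 1, 0, 0, 0); (4, 0, 0, 0, 0, 0); (0, 0, 0, 0, 1, 0); (0, 0, 0, 2, 0, 0))


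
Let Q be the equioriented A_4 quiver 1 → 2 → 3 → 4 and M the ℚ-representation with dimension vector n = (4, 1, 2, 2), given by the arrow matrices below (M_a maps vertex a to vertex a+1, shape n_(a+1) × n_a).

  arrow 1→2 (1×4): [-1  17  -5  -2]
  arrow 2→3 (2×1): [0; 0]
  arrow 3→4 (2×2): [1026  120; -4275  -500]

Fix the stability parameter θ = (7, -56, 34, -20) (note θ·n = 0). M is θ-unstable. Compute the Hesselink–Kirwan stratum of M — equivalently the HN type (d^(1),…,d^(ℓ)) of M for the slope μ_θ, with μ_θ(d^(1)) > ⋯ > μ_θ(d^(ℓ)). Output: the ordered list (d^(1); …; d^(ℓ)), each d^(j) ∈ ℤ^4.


Barcode: M ≅ I[1,1]^3, I[1,2], I[3,3], I[3,4], I[4,4]. HN layers by μ_θ (4 steps, strictly decreasing):
  μ^(1)=34; μ^(2)=7; μ^(3)=-20; μ^(4)=-49/2

((0, 0, 1, 0); (3, 0, 1, 1); (0, 0, 0, 1); (1, 1, 0, 0))


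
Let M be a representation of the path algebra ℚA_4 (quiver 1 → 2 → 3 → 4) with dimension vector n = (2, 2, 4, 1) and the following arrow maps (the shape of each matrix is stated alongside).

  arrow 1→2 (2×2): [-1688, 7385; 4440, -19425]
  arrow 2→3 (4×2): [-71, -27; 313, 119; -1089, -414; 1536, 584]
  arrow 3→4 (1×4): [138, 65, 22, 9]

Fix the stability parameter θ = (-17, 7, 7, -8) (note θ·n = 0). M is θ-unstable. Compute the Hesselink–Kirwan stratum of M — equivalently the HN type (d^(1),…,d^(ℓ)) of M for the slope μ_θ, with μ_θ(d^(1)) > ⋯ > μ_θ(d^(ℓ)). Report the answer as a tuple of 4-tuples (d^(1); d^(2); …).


Via rank(M_{q-1}∘⋯∘M_p): M ≅ I[1,1], I[1,4], I[2,3], I[3,3]^2.
μ_θ-semistable layers: μ^(1)=7; μ^(2)=2; μ^(3)=-17

((0, 1, 3, 0); (0, 1, 1, 1); (2, 0, 0, 0))


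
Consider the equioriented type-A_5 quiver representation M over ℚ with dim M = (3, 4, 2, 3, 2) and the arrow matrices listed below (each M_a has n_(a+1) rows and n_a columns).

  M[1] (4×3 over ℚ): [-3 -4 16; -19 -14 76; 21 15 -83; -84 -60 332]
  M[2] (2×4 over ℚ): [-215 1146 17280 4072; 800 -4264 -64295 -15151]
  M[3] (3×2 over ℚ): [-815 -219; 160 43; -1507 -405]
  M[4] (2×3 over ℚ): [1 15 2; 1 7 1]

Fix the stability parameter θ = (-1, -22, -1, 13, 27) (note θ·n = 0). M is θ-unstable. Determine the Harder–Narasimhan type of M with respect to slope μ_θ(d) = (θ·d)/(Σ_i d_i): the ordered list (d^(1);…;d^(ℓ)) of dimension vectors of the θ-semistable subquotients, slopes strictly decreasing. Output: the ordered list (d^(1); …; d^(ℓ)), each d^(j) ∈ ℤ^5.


Via rank(M_{q-1}∘⋯∘M_p): M ≅ I[1,2], I[1,5]^2, I[2,2], I[4,4].
μ_θ-semistable layers: μ^(1)=27; μ^(2)=13; μ^(3)=-1; μ^(4)=-23/2; μ^(5)=-22

((0, 0, 0, 0, 2); (0, 0, 0, 3, 0); (0, 0, 2, 0, 0); (3, 3, 0, 0, 0); (0, 1, 0, 0, 0))


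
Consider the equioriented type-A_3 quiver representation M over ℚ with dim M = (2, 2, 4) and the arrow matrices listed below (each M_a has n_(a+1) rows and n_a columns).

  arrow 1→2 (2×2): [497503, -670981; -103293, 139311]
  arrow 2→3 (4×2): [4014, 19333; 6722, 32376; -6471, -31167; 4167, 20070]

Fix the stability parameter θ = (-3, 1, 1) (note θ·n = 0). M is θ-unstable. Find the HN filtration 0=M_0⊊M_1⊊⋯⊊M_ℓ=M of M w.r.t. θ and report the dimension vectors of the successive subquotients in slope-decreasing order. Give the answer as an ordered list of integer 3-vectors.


Interval decomposition of M: I[1,1], I[1,3], I[2,3], I[3,3]^2.
HN type (ℓ=2): μ^(1)=1; μ^(2)=-3

((0, 2, 4); (2, 0, 0))


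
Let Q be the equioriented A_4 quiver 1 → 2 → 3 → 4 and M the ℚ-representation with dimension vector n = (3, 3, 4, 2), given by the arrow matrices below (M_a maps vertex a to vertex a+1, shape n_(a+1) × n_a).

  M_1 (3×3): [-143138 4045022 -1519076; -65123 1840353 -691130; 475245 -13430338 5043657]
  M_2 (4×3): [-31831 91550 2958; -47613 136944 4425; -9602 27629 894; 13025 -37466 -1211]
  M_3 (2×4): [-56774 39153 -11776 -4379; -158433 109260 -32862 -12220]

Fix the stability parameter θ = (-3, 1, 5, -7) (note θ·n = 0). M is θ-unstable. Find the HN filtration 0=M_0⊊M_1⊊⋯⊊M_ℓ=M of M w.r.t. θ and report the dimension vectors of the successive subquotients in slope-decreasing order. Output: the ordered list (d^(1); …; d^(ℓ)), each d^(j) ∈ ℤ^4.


Interval decomposition of M: I[1,1], I[1,3], I[1,4], I[2,4], I[3,3].
HN type (ℓ=4): μ^(1)=5; μ^(2)=1; μ^(3)=-1/3; μ^(4)=-3

((0, 0, 2, 0); (0, 1, 0, 0); (0, 2, 2, 2); (3, 0, 0, 0))


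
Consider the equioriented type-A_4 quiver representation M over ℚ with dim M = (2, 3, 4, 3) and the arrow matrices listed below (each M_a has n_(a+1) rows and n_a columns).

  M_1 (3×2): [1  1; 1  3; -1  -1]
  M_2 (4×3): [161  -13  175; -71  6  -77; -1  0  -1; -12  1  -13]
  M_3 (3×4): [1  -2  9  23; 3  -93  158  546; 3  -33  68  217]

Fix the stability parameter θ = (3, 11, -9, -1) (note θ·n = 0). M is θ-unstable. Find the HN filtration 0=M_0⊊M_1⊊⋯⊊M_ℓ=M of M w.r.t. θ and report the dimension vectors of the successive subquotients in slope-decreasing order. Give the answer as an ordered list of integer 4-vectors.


Via rank(M_{q-1}∘⋯∘M_p): M ≅ I[1,4]^2, I[2,4], I[3,3].
μ_θ-semistable layers: μ^(1)=1; μ^(2)=1/3; μ^(3)=-9

((2, 2, 2, 2); (0, 1, 1, 1); (0, 0, 1, 0))


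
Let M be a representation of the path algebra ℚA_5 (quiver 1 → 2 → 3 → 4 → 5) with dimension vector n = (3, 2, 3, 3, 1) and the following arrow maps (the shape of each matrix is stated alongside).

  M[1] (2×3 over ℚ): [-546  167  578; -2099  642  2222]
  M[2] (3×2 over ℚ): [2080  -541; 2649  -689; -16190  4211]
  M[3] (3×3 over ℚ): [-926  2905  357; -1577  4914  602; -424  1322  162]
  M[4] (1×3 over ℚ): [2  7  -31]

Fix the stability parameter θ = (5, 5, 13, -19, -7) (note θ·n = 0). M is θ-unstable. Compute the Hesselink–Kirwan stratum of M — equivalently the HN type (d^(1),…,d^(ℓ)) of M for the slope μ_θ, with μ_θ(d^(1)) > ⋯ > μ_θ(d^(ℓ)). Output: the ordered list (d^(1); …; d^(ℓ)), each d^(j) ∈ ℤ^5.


Via rank(M_{q-1}∘⋯∘M_p): M ≅ I[1,1], I[1,4], I[1,5], I[3,3], I[4,4].
μ_θ-semistable layers: μ^(1)=13; μ^(2)=5; μ^(3)=1; μ^(4)=-3/5; μ^(5)=-19

((0, 0, 1, 0, 0); (1, 0, 0, 0, 0); (1, 1, 1, 1, 0); (1, 1, 1, 1, 1); (0, 0, 0, 1, 0))


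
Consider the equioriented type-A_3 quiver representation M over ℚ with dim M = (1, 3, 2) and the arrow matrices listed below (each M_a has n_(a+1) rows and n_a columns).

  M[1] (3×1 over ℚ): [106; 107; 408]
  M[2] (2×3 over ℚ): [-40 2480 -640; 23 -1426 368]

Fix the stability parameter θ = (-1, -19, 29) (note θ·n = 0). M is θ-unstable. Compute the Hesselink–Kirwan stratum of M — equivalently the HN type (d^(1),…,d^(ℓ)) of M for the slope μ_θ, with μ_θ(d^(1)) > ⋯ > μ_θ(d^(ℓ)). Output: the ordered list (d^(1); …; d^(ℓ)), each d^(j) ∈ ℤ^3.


Interval decomposition of M: I[1,2], I[2,2], I[2,3], I[3,3].
HN type (ℓ=3): μ^(1)=29; μ^(2)=-10; μ^(3)=-19

((0, 0, 2); (1, 1, 0); (0, 2, 0))


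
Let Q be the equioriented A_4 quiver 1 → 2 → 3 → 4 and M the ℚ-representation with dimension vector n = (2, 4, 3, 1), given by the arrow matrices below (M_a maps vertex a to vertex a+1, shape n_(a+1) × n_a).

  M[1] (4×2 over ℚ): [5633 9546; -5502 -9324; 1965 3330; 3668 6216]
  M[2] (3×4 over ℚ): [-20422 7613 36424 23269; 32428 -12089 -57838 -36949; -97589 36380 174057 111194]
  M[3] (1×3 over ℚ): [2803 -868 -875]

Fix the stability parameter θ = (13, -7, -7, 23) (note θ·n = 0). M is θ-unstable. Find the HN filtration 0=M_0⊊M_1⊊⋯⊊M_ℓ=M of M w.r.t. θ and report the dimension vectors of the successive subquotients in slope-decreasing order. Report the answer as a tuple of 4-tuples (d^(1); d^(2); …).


Barcode: M ≅ I[1,1], I[1,2], I[2,2], I[2,3], I[2,4], I[3,3]. HN layers by μ_θ (4 steps, strictly decreasing):
  μ^(1)=23; μ^(2)=13; μ^(3)=3; μ^(4)=-7

((0, 0, 0, 1); (1, 0, 0, 0); (1, 1, 0, 0); (0, 3, 3, 0))


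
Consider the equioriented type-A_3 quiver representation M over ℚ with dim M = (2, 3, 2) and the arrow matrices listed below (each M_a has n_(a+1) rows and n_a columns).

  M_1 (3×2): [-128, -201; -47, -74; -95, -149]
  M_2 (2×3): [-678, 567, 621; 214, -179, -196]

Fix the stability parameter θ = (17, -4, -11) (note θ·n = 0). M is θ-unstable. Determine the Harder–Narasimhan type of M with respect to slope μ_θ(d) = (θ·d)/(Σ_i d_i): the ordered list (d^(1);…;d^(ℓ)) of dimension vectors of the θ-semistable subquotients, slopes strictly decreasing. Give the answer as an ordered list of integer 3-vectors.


Barcode: M ≅ I[1,3]^2, I[2,2]. HN layers by μ_θ (2 steps, strictly decreasing):
  μ^(1)=2/3; μ^(2)=-4

((2, 2, 2); (0, 1, 0))


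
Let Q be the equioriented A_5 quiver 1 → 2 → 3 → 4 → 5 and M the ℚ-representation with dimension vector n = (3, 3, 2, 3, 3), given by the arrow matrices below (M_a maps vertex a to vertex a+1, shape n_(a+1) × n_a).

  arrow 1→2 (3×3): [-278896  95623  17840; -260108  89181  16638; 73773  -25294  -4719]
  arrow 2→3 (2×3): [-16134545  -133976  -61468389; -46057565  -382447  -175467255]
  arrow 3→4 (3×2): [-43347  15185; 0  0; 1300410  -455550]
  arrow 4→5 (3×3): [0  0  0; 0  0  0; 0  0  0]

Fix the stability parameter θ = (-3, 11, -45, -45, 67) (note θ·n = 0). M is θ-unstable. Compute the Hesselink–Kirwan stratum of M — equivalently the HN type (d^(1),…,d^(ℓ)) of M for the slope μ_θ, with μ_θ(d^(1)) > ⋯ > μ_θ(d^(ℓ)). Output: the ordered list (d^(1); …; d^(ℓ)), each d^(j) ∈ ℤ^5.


Interval decomposition of M: I[1,2], I[1,3], I[1,4], I[4,4]^2, I[5,5]^3.
HN type (ℓ=6): μ^(1)=67; μ^(2)=11; μ^(3)=-3; μ^(4)=-37/3; μ^(5)=-41/2; μ^(6)=-45

((0, 0, 0, 0, 3); (0, 1, 0, 0, 0); (1, 0, 0, 0, 0); (1, 1, 1, 0, 0); (1, 1, 1, 1, 0); (0, 0, 0, 2, 0))
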